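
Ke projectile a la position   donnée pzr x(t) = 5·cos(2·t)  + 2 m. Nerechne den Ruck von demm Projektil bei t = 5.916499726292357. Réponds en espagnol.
Partiendo de la posición x(t) = 5·cos(2·t) + 2, tomamos 3 derivadas. La derivada de la posición da la velocidad: v(t) = -10·sin(2·t). La derivada de la velocidad da la aceleración: a(t) = -20·cos(2·t). Derivando la aceleración, obtenemos la sacudida: j(t) = 40·sin(2·t). Usando j(t) = 40·sin(2·t) y sustituyendo t = 5.916499726292357, encontramos j = -26.7751177724922.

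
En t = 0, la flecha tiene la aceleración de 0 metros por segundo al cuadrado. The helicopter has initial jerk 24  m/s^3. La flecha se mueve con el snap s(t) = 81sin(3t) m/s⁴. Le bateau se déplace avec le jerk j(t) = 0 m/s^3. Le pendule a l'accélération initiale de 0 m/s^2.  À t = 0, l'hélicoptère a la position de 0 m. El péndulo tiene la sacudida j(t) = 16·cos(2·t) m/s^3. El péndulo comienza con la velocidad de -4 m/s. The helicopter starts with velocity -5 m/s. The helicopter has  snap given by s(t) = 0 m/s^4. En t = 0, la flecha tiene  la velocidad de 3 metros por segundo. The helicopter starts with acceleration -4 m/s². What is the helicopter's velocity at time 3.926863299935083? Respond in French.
Pour résoudre ceci, nous devons prendre 3 primitives de notre équation du snap s(t) = 0. L'intégrale du snap est le jerk. En utilisant j(0) = 24, nous obtenons j(t) = 24. En prenant ∫j(t)dt et en appliquant a(0) = -4, nous trouvons a(t) = 24·t - 4. L'intégrale de l'accélération est la vitesse. En utilisant v(0) = -5, nous obtenons v(t) = 12·t^2 - 4·t - 5. De l'équation de la vitesse v(t) = 12·t^2 - 4·t - 5, nous substituons t = 3.926863299935083 pour obtenir v = 164.335611316784.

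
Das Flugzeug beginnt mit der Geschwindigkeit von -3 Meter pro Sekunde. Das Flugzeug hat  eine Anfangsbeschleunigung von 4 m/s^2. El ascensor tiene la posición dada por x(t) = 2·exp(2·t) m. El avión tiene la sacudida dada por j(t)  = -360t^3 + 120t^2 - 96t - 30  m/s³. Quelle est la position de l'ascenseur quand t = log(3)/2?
En utilisant x(t) = 2·exp(2·t) et en substituant t = log(3)/2, nous trouvons x = 6.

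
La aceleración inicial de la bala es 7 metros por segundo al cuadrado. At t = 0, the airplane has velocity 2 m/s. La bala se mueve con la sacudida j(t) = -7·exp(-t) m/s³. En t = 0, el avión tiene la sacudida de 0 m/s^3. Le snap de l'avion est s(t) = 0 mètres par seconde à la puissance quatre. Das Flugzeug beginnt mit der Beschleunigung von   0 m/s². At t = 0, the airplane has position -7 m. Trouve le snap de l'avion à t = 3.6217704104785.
De l'équation du snap s(t) = 0, nous substituons t = 3.6217704104785 pour obtenir s = 0.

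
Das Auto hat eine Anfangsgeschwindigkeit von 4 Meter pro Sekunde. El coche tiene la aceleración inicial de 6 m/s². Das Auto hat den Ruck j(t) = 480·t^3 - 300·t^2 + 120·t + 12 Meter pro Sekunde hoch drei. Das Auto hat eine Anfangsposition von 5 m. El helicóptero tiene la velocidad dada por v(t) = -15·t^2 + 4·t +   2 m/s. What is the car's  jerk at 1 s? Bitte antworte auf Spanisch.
De la ecuación de la sacudida j(t) = 480·t^3 - 300·t^2 + 120·t + 12, sustituimos t = 1 para obtener j = 312.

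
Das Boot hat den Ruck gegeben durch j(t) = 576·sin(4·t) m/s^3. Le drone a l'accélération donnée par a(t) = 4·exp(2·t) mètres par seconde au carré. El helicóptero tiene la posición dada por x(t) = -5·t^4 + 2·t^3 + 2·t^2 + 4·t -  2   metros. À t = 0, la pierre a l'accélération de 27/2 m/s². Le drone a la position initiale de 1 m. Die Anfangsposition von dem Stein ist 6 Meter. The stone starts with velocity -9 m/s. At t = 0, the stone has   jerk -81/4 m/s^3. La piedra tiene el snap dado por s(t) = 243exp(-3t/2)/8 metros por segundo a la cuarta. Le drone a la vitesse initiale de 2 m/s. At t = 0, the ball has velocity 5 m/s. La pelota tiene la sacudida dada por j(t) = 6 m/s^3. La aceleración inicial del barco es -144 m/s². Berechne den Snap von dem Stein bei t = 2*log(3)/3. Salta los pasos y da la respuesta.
Bei t = 2*log(3)/3, s = 81/8.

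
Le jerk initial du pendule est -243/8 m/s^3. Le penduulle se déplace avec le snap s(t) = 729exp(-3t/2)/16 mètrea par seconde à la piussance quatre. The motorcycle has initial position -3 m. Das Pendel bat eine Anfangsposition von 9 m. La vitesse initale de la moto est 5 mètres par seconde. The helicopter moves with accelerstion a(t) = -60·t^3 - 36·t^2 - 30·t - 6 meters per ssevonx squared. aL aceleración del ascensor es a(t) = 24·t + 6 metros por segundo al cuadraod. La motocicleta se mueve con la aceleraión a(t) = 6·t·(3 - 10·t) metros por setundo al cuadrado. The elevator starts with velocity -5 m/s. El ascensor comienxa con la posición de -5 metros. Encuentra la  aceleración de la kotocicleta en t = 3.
De la ecuación de la aceleración a(t) = 6·t·(3 - 10·t), sustituimos t = 3 para obtener a = -486.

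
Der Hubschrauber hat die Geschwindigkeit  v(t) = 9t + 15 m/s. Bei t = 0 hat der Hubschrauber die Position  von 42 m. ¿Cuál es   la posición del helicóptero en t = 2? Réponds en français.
Nous devons trouver la primitive de notre équation de la vitesse v(t) = 9·t + 15 1 fois. La primitive de la vitesse est la position. En utilisant x(0) = 42, nous obtenons x(t) = 9·t^2/2 + 15·t + 42. Nous avons la position x(t) = 9·t^2/2 + 15·t + 42. En substituant t = 2: x(2) = 90.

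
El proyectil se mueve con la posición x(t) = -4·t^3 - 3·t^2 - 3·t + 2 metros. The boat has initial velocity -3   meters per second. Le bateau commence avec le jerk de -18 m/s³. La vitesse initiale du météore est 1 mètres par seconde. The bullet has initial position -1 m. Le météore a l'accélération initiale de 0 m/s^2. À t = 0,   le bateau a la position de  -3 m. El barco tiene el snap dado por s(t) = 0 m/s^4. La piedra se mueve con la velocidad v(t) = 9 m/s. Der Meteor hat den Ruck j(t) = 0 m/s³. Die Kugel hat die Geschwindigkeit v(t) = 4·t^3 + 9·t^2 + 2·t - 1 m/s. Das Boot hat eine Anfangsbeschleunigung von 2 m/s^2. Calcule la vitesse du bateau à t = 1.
Nous devons intégrer notre équation du snap s(t) = 0 3 fois. En prenant ∫s(t)dt et en appliquant j(0) = -18, nous trouvons j(t) = -18. En intégrant le jerk et en utilisant la condition initiale a(0) = 2, nous obtenons a(t) = 2 - 18·t. L'intégrale de l'accélération est la vitesse. En utilisant v(0) = -3, nous obtenons v(t) = -9·t^2 + 2·t - 3. En utilisant v(t) = -9·t^2 + 2·t - 3 et en substituant t = 1, nous trouvons v = -10.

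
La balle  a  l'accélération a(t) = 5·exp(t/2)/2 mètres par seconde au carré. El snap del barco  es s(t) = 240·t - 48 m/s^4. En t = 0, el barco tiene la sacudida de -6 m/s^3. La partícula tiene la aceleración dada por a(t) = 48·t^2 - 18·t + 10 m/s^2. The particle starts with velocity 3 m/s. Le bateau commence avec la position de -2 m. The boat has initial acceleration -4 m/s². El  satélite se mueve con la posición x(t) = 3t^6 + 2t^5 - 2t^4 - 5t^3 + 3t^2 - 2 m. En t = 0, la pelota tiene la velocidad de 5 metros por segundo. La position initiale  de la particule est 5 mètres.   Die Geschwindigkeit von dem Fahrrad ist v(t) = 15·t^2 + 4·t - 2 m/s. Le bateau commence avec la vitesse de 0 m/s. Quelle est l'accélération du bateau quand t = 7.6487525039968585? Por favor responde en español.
Partiendo del snap s(t) = 240·t - 48, tomamos 2 antiderivadas. La integral del snap es la sacudida. Usando j(0) = -6, obtenemos j(t) = 120·t^2 - 48·t - 6. La antiderivada de la sacudida es la aceleración. Usando a(0) = -4, obtenemos a(t) = 40·t^3 - 24·t^2 - 6·t - 4. Usando a(t) = 40·t^3 - 24·t^2 - 6·t - 4 y sustituyendo t = 7.6487525039968585, encontramos a = 16445.1511665336.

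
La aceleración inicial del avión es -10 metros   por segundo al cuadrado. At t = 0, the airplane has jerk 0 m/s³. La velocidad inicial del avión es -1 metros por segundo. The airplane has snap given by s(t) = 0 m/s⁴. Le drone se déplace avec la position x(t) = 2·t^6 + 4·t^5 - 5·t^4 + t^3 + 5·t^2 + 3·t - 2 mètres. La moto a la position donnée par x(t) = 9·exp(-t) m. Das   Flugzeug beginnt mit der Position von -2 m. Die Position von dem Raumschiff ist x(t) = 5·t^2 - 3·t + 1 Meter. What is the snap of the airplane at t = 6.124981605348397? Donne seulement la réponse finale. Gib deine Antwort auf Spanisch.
En t = 6.124981605348397, s = 0.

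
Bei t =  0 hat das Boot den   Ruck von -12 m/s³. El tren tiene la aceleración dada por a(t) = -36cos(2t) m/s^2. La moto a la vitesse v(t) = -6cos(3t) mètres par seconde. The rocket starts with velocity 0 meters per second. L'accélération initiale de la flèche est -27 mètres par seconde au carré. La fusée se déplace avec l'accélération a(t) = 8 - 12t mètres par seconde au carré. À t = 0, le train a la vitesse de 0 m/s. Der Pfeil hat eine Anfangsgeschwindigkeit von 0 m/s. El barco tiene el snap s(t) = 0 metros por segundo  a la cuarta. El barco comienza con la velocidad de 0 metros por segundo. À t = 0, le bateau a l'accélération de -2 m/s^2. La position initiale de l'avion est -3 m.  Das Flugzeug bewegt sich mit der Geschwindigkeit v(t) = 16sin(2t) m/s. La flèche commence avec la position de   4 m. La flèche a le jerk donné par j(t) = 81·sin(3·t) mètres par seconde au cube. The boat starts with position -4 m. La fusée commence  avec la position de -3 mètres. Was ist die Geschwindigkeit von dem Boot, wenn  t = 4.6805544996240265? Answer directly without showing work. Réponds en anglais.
v(4.6805544996240265) = -140.806651542952.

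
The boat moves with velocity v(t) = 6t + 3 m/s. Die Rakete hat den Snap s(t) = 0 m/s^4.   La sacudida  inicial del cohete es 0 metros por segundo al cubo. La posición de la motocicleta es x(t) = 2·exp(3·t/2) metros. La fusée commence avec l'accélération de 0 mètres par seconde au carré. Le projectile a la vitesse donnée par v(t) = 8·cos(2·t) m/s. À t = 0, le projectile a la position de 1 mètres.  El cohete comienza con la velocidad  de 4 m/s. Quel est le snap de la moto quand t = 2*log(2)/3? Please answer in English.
We must differentiate our position equation x(t) = 2·exp(3·t/2) 4 times. Taking d/dt of x(t), we find v(t) = 3·exp(3·t/2). Taking d/dt of v(t), we find a(t) = 9·exp(3·t/2)/2. Taking d/dt of a(t), we find j(t) = 27·exp(3·t/2)/4. The derivative of jerk gives snap: s(t) = 81·exp(3·t/2)/8. We have snap s(t) = 81·exp(3·t/2)/8. Substituting t = 2*log(2)/3: s(2*log(2)/3) = 81/4.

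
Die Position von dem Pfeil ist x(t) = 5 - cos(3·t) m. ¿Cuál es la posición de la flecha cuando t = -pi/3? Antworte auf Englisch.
From the given position equation x(t) = 5 - cos(3·t), we substitute t = -pi/3 to get x = 6.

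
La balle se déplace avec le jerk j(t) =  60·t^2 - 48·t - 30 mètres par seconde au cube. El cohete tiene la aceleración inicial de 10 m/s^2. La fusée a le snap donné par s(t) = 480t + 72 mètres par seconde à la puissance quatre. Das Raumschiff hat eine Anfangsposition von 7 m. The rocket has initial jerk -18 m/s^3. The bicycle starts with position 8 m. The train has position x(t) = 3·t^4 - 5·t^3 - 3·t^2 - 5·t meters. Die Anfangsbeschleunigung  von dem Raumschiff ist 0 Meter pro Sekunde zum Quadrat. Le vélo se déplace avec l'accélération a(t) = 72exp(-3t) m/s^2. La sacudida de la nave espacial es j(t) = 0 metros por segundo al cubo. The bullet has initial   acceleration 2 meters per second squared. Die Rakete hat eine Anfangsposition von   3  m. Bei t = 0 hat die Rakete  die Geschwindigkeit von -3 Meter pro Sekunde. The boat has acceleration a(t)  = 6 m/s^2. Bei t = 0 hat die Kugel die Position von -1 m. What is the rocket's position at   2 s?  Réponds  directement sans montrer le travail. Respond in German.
Bei t = 2, x = 169.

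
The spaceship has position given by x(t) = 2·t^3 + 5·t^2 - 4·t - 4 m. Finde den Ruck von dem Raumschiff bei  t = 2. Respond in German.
Um dies zu lösen, müssen wir 3 Ableitungen unserer Gleichung für die Position x(t) = 2·t^3 + 5·t^2 - 4·t - 4 nehmen. Durch Ableiten von der Position erhalten wir die Geschwindigkeit: v(t) = 6·t^2 + 10·t - 4. Die Ableitung von der Geschwindigkeit ergibt die Beschleunigung: a(t) = 12·t + 10. Mit d/dt von a(t) finden wir j(t) = 12. Wir haben den Ruck j(t) = 12. Durch Einsetzen von t = 2: j(2) = 12.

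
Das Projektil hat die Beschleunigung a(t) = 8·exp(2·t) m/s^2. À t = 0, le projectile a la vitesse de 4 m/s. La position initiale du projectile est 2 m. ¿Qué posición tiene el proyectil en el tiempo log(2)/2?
Debemos encontrar la antiderivada de nuestra ecuación de la aceleración a(t) = 8·exp(2·t) 2 veces. Tomando ∫a(t)dt y aplicando v(0) = 4, encontramos v(t) = 4·exp(2·t). Integrando la velocidad y usando la condición inicial x(0) = 2, obtenemos x(t) = 2·exp(2·t). Usando x(t) = 2·exp(2·t) y sustituyendo t = log(2)/2, encontramos x = 4.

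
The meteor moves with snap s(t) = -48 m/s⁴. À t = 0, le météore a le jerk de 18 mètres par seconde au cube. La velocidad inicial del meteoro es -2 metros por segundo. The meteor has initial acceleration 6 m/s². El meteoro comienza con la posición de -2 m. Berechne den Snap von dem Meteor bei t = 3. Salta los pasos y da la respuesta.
Die Antwort ist -48.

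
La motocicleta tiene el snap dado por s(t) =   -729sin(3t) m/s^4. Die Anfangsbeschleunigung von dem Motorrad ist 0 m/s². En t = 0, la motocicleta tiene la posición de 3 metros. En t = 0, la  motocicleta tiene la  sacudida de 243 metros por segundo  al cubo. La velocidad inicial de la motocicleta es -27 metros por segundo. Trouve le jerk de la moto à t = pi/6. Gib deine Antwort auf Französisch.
En partant du snap s(t) = -729·sin(3·t), nous prenons 1 intégrale. En intégrant le snap et en utilisant la condition initiale j(0) = 243, nous obtenons j(t) = 243·cos(3·t). En utilisant j(t) = 243·cos(3·t) et en substituant t = pi/6, nous trouvons j = 0.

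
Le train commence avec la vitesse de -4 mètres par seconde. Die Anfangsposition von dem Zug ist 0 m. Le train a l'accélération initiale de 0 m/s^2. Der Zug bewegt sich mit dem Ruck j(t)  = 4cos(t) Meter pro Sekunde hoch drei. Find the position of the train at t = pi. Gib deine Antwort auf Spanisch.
Necesitamos integrar nuestra ecuación de la sacudida j(t) = 4·cos(t) 3 veces. La integral de la sacudida, con a(0) = 0, da la aceleración: a(t) = 4·sin(t). La antiderivada de la aceleración, con v(0) = -4, da la velocidad: v(t) = -4·cos(t). Integrando la velocidad y usando la condición inicial x(0) = 0, obtenemos x(t) = -4·sin(t). De la ecuación de la posición x(t) = -4·sin(t), sustituimos t = pi para obtener x = 0.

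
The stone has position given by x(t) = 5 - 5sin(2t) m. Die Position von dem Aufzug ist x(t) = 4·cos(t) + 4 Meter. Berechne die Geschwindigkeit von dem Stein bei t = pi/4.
Wir müssen unsere Gleichung für die Position x(t) = 5 - 5·sin(2·t) 1-mal ableiten. Die Ableitung von der Position ergibt die Geschwindigkeit: v(t) = -10·cos(2·t). Mit v(t) = -10·cos(2·t) und Einsetzen von t = pi/4, finden wir v = 0.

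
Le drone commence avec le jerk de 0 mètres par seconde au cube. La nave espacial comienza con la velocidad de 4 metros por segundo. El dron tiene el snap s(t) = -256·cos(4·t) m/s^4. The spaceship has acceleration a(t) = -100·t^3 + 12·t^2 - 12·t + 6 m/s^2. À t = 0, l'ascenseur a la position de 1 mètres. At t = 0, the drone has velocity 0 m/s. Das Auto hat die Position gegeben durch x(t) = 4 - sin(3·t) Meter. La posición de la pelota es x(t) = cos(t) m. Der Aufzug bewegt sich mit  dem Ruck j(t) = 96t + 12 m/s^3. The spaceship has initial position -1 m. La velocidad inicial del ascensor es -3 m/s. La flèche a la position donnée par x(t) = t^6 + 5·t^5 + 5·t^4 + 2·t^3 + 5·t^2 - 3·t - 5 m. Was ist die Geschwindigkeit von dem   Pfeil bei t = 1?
Ausgehend von der Position x(t) = t^6 + 5·t^5 + 5·t^4 + 2·t^3 + 5·t^2 - 3·t - 5, nehmen wir 1 Ableitung. Durch Ableiten von der Position erhalten wir die Geschwindigkeit: v(t) = 6·t^5 + 25·t^4 + 20·t^3 + 6·t^2 + 10·t - 3. Mit v(t) = 6·t^5 + 25·t^4 + 20·t^3 + 6·t^2 + 10·t - 3 und Einsetzen von t = 1, finden wir v = 64.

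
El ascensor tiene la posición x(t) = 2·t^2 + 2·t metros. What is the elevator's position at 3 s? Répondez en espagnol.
De la ecuación de la posición x(t) = 2·t^2 + 2·t, sustituimos t = 3 para obtener x = 24.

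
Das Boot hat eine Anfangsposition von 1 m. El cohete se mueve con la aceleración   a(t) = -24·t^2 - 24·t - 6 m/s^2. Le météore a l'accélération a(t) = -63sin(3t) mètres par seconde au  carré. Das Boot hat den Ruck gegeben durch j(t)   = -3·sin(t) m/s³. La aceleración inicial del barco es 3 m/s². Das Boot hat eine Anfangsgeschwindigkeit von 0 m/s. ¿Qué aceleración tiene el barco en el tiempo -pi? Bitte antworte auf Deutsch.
Ausgehend von dem Ruck j(t) = -3·sin(t), nehmen wir 1 Stammfunktion. Die Stammfunktion von dem Ruck ist die Beschleunigung. Mit a(0) = 3 erhalten wir a(t) = 3·cos(t). Aus der Gleichung für die Beschleunigung a(t) = 3·cos(t), setzen wir t = -pi ein und erhalten a = -3.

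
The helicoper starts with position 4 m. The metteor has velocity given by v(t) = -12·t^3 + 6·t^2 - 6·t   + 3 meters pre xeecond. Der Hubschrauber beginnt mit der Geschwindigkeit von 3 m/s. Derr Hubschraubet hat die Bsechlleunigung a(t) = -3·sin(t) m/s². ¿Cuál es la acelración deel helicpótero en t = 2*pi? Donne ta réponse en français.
De l'équation de l'accélération a(t) = -3·sin(t), nous substituons t = 2*pi pour obtenir a = 0.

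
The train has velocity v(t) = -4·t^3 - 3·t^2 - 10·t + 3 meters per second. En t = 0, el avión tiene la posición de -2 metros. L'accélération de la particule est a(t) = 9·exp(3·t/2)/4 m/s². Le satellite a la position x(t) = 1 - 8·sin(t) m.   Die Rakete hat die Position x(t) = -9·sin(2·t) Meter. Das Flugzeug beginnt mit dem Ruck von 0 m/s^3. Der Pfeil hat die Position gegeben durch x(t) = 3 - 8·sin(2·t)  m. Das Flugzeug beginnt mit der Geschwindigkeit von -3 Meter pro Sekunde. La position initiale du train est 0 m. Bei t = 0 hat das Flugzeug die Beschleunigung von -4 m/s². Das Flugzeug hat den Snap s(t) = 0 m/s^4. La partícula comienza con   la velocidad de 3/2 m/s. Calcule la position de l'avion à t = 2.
Pour résoudre ceci, nous devons prendre 4 intégrales de notre équation du snap s(t) = 0. En prenant ∫s(t)dt et en appliquant j(0) = 0, nous trouvons j(t) = 0. L'intégrale du jerk est l'accélération. En utilisant a(0) = -4, nous obtenons a(t) = -4. L'intégrale de l'accélération, avec v(0) = -3, donne la vitesse: v(t) = -4·t - 3. En intégrant la vitesse et en utilisant la condition initiale x(0) = -2, nous obtenons x(t) = -2·t^2 - 3·t - 2. Nous avons la position x(t) = -2·t^2 - 3·t - 2. En substituant t = 2: x(2) = -16.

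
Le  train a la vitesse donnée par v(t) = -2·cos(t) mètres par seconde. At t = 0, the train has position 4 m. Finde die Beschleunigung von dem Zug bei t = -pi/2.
Um dies zu lösen, müssen wir 1 Ableitung unserer Gleichung für die Geschwindigkeit v(t) = -2·cos(t) nehmen. Durch Ableiten von der Geschwindigkeit erhalten wir die Beschleunigung: a(t) = 2·sin(t). Mit a(t) = 2·sin(t) und Einsetzen von t = -pi/2, finden wir a = -2.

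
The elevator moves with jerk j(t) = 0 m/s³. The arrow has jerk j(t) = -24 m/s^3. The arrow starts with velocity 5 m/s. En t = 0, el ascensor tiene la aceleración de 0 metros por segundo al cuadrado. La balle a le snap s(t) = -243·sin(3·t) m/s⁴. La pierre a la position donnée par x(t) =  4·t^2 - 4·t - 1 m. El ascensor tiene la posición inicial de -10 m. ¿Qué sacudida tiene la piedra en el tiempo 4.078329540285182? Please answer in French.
En partant de la position x(t) = 4·t^2 - 4·t - 1, nous prenons 3 dérivées. En dérivant la position, nous obtenons la vitesse: v(t) = 8·t - 4. En prenant d/dt de v(t), nous trouvons a(t) = 8. En prenant d/dt de a(t), nous trouvons j(t) = 0. Nous avons le jerk j(t) = 0. En substituant t = 4.078329540285182: j(4.078329540285182) = 0.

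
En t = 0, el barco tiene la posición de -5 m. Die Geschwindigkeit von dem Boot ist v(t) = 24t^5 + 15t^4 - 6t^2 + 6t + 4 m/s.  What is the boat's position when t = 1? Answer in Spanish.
Necesitamos integrar nuestra ecuación de la velocidad v(t) = 24·t^5 + 15·t^4 - 6·t^2 + 6·t + 4 1 vez. La antiderivada de la velocidad, con x(0) = -5, da la posición: x(t) = 4·t^6 + 3·t^5 - 2·t^3 + 3·t^2 + 4·t - 5. Tenemos la posición x(t) = 4·t^6 + 3·t^5 - 2·t^3 + 3·t^2 + 4·t - 5. Sustituyendo t = 1: x(1) = 7.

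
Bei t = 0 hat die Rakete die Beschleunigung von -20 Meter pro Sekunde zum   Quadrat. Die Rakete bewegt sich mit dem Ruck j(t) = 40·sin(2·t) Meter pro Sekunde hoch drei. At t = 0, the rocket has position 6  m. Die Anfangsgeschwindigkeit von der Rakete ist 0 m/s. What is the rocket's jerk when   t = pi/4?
We have jerk j(t) = 40·sin(2·t). Substituting t = pi/4: j(pi/4) = 40.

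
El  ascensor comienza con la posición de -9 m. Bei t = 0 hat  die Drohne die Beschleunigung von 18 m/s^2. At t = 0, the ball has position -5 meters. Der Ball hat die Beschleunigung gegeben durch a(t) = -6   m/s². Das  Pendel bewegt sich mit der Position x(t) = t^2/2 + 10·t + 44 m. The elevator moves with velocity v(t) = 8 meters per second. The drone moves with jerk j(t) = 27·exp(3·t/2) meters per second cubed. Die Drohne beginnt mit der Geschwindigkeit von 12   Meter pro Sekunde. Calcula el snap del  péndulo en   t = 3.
Debemos derivar nuestra ecuación de la posición x(t) = t^2/2 + 10·t + 44 4 veces. Derivando la posición, obtenemos la velocidad: v(t) = t + 10. Tomando d/dt de v(t), encontramos a(t) = 1. Tomando d/dt de a(t), encontramos j(t) = 0. Derivando la sacudida, obtenemos el snap: s(t) = 0. Usando s(t) = 0 y sustituyendo t = 3, encontramos s = 0.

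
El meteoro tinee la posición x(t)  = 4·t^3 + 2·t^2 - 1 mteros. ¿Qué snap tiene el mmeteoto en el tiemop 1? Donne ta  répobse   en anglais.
We must differentiate our position equation x(t) = 4·t^3 + 2·t^2 - 1 4 times. Differentiating position, we get velocity: v(t) = 12·t^2 + 4·t. The derivative of velocity gives acceleration: a(t) = 24·t + 4. Taking d/dt of a(t), we find j(t) = 24. Taking d/dt of j(t), we find s(t) = 0. From the given snap equation s(t) = 0, we substitute t = 1 to get s = 0.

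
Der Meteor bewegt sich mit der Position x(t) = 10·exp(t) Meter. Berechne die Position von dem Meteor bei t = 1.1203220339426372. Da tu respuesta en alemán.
Mit x(t) = 10·exp(t) und Einsetzen von t = 1.1203220339426372, finden wir x = 30.6584134931443.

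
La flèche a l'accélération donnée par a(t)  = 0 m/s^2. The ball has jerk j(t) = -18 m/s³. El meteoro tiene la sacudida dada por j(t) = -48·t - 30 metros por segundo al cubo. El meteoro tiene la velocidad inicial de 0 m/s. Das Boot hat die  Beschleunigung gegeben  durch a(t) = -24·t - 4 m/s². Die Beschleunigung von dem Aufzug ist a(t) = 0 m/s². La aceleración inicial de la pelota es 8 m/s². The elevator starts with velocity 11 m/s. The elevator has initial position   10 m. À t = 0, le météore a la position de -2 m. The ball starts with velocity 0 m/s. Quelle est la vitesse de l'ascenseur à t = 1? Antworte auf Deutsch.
Wir müssen unsere Gleichung für die Beschleunigung a(t) = 0 1-mal integrieren. Das Integral von der Beschleunigung ist die Geschwindigkeit. Mit v(0) = 11 erhalten wir v(t) = 11. Mit v(t) = 11 und Einsetzen von t = 1, finden wir v = 11.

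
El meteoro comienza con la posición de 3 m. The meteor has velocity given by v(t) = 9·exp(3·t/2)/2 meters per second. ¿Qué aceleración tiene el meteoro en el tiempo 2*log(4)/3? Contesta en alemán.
Um dies zu lösen, müssen wir 1 Ableitung unserer Gleichung für die Geschwindigkeit v(t) = 9·exp(3·t/2)/2 nehmen. Die Ableitung von der Geschwindigkeit ergibt die Beschleunigung: a(t) = 27·exp(3·t/2)/4. Aus der Gleichung für die Beschleunigung a(t) = 27·exp(3·t/2)/4, setzen wir t = 2*log(4)/3 ein und erhalten a = 27.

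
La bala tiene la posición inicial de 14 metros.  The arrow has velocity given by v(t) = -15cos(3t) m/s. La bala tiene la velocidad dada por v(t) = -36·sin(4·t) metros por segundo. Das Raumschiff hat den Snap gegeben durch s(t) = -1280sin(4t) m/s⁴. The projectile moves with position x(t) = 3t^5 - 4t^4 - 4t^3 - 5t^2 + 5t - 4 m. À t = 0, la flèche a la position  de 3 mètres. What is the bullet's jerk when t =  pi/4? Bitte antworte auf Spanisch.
Para resolver esto, necesitamos tomar 2 derivadas de nuestra ecuación de la velocidad v(t) = -36·sin(4·t). Tomando d/dt de v(t), encontramos a(t) = -144·cos(4·t). La derivada de la aceleración da la sacudida: j(t) = 576·sin(4·t). Usando j(t) = 576·sin(4·t) y sustituyendo t = pi/4, encontramos j = 0.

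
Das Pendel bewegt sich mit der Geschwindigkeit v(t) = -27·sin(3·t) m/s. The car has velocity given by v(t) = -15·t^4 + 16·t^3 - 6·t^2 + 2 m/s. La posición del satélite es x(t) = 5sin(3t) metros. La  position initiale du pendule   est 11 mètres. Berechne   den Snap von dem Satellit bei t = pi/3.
Ausgehend von der Position x(t) = 5·sin(3·t), nehmen wir 4 Ableitungen. Mit d/dt von x(t) finden wir v(t) = 15·cos(3·t). Durch Ableiten von der Geschwindigkeit erhalten wir die Beschleunigung: a(t) = -45·sin(3·t). Durch Ableiten von der Beschleunigung erhalten wir den Ruck: j(t) = -135·cos(3·t). Durch Ableiten von dem Ruck erhalten wir den Snap: s(t) = 405·sin(3·t). Wir haben den Snap s(t) = 405·sin(3·t). Durch Einsetzen von t = pi/3: s(pi/3) = 0.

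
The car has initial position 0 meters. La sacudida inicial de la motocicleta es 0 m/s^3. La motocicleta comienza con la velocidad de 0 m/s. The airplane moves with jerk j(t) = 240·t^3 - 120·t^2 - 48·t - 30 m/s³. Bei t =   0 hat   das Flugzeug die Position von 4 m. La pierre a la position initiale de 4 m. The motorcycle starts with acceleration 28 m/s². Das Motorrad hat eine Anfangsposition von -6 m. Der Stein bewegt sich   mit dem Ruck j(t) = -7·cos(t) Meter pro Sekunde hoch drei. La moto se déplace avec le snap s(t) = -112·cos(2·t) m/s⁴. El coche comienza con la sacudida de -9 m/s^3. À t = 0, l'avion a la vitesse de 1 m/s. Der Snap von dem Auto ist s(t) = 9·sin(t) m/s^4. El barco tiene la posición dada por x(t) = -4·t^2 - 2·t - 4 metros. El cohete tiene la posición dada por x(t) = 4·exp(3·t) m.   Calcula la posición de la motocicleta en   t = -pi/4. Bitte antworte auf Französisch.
Nous devons intégrer notre équation du snap s(t) = -112·cos(2·t) 4 fois. L'intégrale du snap, avec j(0) = 0, donne le jerk: j(t) = -56·sin(2·t). En intégrant le jerk et en utilisant la condition initiale a(0) = 28, nous obtenons a(t) = 28·cos(2·t). En intégrant l'accélération et en utilisant la condition initiale v(0) = 0, nous obtenons v(t) = 14·sin(2·t). L'intégrale de la vitesse est la position. En utilisant x(0) = -6, nous obtenons x(t) = 1 - 7·cos(2·t). De l'équation de la position x(t) = 1 - 7·cos(2·t), nous substituons t = -pi/4 pour obtenir x = 1.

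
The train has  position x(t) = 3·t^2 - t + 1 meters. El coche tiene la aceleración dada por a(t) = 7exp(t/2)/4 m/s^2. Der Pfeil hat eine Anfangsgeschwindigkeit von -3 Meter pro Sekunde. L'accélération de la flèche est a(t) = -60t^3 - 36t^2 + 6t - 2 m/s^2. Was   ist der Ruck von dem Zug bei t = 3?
Um dies zu lösen, müssen wir 3 Ableitungen unserer Gleichung für die Position x(t) = 3·t^2 - t + 1 nehmen. Durch Ableiten von der Position erhalten wir die Geschwindigkeit: v(t) = 6·t - 1. Die Ableitung von der Geschwindigkeit ergibt die Beschleunigung: a(t) = 6. Mit d/dt von a(t) finden wir j(t) = 0. Aus der Gleichung für den Ruck j(t) = 0, setzen wir t = 3 ein und erhalten j = 0.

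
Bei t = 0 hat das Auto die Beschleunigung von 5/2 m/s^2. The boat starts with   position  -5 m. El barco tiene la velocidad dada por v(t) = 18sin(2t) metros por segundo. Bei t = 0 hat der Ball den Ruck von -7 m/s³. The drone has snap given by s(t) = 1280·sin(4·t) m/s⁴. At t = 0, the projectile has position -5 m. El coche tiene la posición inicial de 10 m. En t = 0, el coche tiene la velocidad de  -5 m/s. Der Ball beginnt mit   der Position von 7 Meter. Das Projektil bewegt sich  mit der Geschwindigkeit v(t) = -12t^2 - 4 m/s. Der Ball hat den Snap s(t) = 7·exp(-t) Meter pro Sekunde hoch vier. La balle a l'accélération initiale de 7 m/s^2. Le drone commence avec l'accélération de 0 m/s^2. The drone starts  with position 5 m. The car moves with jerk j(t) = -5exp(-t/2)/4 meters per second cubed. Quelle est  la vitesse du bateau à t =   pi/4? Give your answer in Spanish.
Usando v(t) = 18·sin(2·t) y sustituyendo t = pi/4, encontramos v = 18.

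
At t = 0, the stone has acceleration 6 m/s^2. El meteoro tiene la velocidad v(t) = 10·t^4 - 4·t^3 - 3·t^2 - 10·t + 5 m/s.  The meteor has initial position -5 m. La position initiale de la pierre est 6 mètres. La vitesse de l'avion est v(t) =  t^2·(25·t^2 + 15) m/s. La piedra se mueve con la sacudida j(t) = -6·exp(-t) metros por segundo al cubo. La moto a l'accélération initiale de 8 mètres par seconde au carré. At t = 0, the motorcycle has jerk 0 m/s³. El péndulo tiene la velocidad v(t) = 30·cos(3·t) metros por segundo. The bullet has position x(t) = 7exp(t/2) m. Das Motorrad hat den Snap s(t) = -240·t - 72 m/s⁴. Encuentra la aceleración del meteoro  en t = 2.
Para resolver esto, necesitamos tomar 1 derivada de nuestra ecuación de la velocidad v(t) = 10·t^4 - 4·t^3 - 3·t^2 - 10·t + 5. Derivando la velocidad, obtenemos la aceleración: a(t) = 40·t^3 - 12·t^2 - 6·t - 10. Tenemos la aceleración a(t) = 40·t^3 - 12·t^2 - 6·t - 10. Sustituyendo t = 2: a(2) = 250.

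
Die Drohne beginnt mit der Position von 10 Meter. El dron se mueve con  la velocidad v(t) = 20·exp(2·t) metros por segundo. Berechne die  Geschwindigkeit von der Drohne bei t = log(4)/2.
Mit v(t) = 20·exp(2·t) und Einsetzen von t = log(4)/2, finden wir v = 80.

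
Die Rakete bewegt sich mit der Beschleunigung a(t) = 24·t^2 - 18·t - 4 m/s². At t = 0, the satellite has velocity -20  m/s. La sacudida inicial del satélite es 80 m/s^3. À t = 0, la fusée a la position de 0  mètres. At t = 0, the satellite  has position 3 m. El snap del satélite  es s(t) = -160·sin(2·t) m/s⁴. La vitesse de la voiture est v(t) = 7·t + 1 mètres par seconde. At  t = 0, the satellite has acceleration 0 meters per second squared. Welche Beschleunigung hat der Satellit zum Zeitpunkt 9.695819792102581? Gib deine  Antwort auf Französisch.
En partant du snap s(t) = -160·sin(2·t), nous prenons 2 intégrales. La primitive du snap, avec j(0) = 80, donne le jerk: j(t) = 80·cos(2·t). La primitive du jerk est l'accélération. En utilisant a(0) = 0, nous obtenons a(t) = 40·sin(2·t). De l'équation de l'accélération a(t) = 40·sin(2·t), nous substituons t = 9.695819792102581 pour obtenir a = 20.6368819927607.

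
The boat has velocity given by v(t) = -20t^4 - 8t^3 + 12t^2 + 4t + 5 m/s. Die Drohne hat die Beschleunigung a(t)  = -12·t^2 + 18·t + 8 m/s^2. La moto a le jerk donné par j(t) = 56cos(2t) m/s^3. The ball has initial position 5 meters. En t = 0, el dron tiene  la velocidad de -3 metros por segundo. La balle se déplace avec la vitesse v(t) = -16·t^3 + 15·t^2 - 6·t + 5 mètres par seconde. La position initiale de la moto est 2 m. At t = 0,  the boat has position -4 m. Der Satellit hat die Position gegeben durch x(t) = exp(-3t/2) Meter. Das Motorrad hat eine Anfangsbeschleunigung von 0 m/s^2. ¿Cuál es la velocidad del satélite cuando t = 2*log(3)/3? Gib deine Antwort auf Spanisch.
Partiendo de la posición x(t) = exp(-3·t/2), tomamos 1 derivada. Tomando d/dt de x(t), encontramos v(t) = -3·exp(-3·t/2)/2. Tenemos la velocidad v(t) = -3·exp(-3·t/2)/2. Sustituyendo t = 2*log(3)/3: v(2*log(3)/3) = -1/2.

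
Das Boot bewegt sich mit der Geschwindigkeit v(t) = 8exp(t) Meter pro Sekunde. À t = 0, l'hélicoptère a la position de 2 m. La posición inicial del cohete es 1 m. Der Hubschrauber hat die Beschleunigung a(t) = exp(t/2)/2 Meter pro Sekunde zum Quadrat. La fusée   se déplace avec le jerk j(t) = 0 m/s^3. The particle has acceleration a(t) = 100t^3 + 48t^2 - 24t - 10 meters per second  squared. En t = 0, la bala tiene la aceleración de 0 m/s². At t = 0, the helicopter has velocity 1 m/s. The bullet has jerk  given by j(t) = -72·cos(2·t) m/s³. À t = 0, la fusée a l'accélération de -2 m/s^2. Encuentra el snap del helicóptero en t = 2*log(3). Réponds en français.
En partant de l'accélération a(t) = exp(t/2)/2, nous prenons 2 dérivées. En prenant d/dt de a(t), nous trouvons j(t) = exp(t/2)/4. En prenant d/dt de j(t), nous trouvons s(t) = exp(t/2)/8. Nous avons le snap s(t) = exp(t/2)/8. En substituant t = 2*log(3): s(2*log(3)) = 3/8.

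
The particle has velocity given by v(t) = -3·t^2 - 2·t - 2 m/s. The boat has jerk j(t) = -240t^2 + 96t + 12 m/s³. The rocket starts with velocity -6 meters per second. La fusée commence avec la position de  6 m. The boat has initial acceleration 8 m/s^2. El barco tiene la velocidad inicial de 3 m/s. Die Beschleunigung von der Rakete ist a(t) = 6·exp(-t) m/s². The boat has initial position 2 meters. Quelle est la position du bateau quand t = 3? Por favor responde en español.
Para resolver esto, necesitamos tomar 3 antiderivadas de nuestra ecuación de la sacudida j(t) = -240·t^2 + 96·t + 12. Integrando la sacudida y usando la condición inicial a(0) = 8, obtenemos a(t) = -80·t^3 + 48·t^2 + 12·t + 8. La integral de la aceleración es la velocidad. Usando v(0) = 3, obtenemos v(t) = -20·t^4 + 16·t^3 + 6·t^2 + 8·t + 3. La integral de la velocidad, con x(0) = 2, da la posición: x(t) = -4·t^5 + 4·t^4 + 2·t^3 + 4·t^2 + 3·t + 2. Usando x(t) = -4·t^5 + 4·t^4 + 2·t^3 + 4·t^2 + 3·t + 2 y sustituyendo t = 3, encontramos x = -547.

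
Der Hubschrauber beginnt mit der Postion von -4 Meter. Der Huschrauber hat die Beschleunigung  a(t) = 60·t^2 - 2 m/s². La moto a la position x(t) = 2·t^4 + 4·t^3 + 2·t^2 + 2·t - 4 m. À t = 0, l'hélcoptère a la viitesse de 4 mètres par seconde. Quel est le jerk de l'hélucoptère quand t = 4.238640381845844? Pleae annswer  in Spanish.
Partiendo de la aceleración a(t) = 60·t^2 - 2, tomamos 1 derivada. Derivando la aceleración, obtenemos la sacudida: j(t) = 120·t. Usando j(t) = 120·t y sustituyendo t = 4.238640381845844, encontramos j = 508.636845821501.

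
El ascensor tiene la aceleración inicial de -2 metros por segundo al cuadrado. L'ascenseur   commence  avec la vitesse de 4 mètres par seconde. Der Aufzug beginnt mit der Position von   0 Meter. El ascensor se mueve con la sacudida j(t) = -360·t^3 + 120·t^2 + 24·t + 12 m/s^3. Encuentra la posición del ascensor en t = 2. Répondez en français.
Pour résoudre ceci, nous devons prendre 3 intégrales de notre équation du jerk j(t) = -360·t^3 + 120·t^2 + 24·t + 12. En prenant ∫j(t)dt et en appliquant a(0) = -2, nous trouvons a(t) = -90·t^4 + 40·t^3 + 12·t^2 + 12·t - 2. La primitive de l'accélération, avec v(0) = 4, donne la vitesse: v(t) = -18·t^5 + 10·t^4 + 4·t^3 + 6·t^2 - 2·t + 4. En prenant ∫v(t)dt et en appliquant x(0) = 0, nous trouvons x(t) = -3·t^6 + 2·t^5 + t^4 + 2·t^3 - t^2 + 4·t. Nous avons la position x(t) = -3·t^6 + 2·t^5 + t^4 + 2·t^3 - t^2 + 4·t. En substituant t = 2: x(2) = -92.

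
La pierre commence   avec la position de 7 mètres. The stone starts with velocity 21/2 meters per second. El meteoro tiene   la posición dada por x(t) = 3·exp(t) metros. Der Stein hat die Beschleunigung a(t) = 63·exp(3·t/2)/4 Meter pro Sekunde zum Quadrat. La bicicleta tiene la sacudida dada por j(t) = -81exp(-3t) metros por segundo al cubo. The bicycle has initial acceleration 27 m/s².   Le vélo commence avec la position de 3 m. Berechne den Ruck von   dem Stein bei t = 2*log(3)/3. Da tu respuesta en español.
Partiendo de la aceleración a(t) = 63·exp(3·t/2)/4, tomamos 1 derivada. Tomando d/dt de a(t), encontramos j(t) = 189·exp(3·t/2)/8. De la ecuación de la sacudida j(t) = 189·exp(3·t/2)/8, sustituimos t = 2*log(3)/3 para obtener j = 567/8.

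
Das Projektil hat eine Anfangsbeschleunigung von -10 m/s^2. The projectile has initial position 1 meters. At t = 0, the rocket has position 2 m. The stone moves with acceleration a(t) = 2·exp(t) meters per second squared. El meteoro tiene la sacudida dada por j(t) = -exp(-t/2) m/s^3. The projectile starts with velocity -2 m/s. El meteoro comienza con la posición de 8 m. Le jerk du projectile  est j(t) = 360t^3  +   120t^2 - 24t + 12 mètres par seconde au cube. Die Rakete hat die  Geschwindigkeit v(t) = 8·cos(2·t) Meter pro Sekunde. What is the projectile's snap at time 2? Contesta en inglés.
Starting from jerk j(t) = 360·t^3 + 120·t^2 - 24·t + 12, we take 1 derivative. Taking d/dt of j(t), we find s(t) = 1080·t^2 + 240·t - 24. Using s(t) = 1080·t^2 + 240·t - 24 and substituting t = 2, we find s = 4776.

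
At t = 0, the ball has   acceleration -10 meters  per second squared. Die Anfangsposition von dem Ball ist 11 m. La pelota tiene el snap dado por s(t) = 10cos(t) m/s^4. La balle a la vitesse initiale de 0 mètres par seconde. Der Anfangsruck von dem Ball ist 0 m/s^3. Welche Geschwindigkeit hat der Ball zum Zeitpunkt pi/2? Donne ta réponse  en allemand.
Wir müssen die Stammfunktion unserer Gleichung für den Snap s(t) = 10·cos(t) 3-mal finden. Das Integral von dem Snap ist der Ruck. Mit j(0) = 0 erhalten wir j(t) = 10·sin(t). Die Stammfunktion von dem Ruck ist die Beschleunigung. Mit a(0) = -10 erhalten wir a(t) = -10·cos(t). Durch Integration von der Beschleunigung und Verwendung der Anfangsbedingung v(0) = 0, erhalten wir v(t) = -10·sin(t). Mit v(t) = -10·sin(t) und Einsetzen von t = pi/2, finden wir v = -10.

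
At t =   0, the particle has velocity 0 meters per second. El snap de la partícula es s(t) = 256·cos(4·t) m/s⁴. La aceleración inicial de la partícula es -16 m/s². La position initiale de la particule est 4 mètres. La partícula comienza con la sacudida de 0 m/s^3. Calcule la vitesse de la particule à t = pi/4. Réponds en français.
Pour résoudre ceci, nous devons prendre 3 intégrales de notre équation du snap s(t) = 256·cos(4·t). La primitive du snap, avec j(0) = 0, donne le jerk: j(t) = 64·sin(4·t). En prenant ∫j(t)dt et en appliquant a(0) = -16, nous trouvons a(t) = -16·cos(4·t). En prenant ∫a(t)dt et en appliquant v(0) = 0, nous trouvons v(t) = -4·sin(4·t). De l'équation de la vitesse v(t) = -4·sin(4·t), nous substituons t = pi/4 pour obtenir v = 0.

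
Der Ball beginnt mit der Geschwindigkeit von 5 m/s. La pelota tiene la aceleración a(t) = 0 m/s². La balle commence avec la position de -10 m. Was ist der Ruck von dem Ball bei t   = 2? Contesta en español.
Para resolver esto, necesitamos tomar 1 derivada de nuestra ecuación de la aceleración a(t) = 0. La derivada de la aceleración da la sacudida: j(t) = 0. De la ecuación de la sacudida j(t) = 0, sustituimos t = 2 para obtener j = 0.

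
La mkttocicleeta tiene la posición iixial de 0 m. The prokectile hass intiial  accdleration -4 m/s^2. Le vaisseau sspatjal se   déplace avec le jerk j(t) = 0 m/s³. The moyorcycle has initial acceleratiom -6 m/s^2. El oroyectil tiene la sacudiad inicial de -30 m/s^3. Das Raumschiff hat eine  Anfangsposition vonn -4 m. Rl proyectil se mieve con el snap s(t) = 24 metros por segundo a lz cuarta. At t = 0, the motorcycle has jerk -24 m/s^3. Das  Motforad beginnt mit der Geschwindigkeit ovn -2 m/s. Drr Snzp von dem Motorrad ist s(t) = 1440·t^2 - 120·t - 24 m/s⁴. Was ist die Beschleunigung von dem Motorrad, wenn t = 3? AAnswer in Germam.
Wir müssen das Integral unserer Gleichung für den Snap s(t) = 1440·t^2 - 120·t - 24 2-mal finden. Die Stammfunktion von dem Snap, mit j(0) = -24, ergibt den Ruck: j(t) = 480·t^3 - 60·t^2 - 24·t - 24. Die Stammfunktion von dem Ruck ist die Beschleunigung. Mit a(0) = -6 erhalten wir a(t) = 120·t^4 - 20·t^3 - 12·t^2 - 24·t - 6. Mit a(t) = 120·t^4 - 20·t^3 - 12·t^2 - 24·t - 6 und Einsetzen von t = 3, finden wir a = 8994.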